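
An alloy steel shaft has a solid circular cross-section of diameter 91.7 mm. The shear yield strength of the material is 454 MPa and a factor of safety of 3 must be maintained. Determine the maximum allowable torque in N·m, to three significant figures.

τ_allow = 454/3 = 151.3 MPa.
For a solid shaft T_allow = τ_allow·πd³/16; πd³/16 = π×91.7³/16 = 151400 mm³.
T_allow = 151.3×151400 = 2.291×10^7 N·mm = 22910 N·m.

T_allow = 22900 N·m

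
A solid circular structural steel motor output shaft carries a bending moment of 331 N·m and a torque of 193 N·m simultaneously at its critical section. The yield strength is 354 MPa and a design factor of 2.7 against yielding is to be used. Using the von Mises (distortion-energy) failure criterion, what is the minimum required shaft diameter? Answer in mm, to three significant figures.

d = 30.7 mm

σ_allow = σ_y/n = 354/2.7 = 131.1 MPa.
For a solid shaft σ_b = 32M/(πd³) and τ = 16T/(πd³), so the von Mises stress is σ' = (16/πd³)·√(4M²+3T²).
√(4M²+3T²) = √(4×(331000)² + 3×(193000)²) = 741600 N·mm.
d³ = 16×741600/(π×131.1) = 28810 mm³.
d = 30.66 mm.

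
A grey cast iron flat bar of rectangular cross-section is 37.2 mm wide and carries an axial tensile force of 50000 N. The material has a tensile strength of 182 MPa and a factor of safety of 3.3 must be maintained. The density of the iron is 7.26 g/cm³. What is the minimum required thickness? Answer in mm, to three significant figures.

t = 24.4 mm

σ_allow = 182/3.3 = 55.15 MPa.
Required area A = F/σ_allow = 50000/55.15 = 906.6 mm².
t = A/w = 906.6/37.2 = 24.37 mm.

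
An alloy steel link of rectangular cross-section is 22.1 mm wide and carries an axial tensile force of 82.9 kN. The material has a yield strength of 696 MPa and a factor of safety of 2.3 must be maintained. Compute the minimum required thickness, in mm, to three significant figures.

σ_allow = 696/2.3 = 302.6 MPa.
Required area A = F/σ_allow = 82900/302.6 = 274.0 mm².
t = A/w = 274.0/22.1 = 12.40 mm.

t = 12.4 mm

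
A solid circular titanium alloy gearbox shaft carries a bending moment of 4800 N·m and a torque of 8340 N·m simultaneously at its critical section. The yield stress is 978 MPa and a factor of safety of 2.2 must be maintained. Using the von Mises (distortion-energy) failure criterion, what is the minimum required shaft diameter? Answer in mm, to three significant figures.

d = 58.4 mm

σ_allow = σ_y/n = 978/2.2 = 444.5 MPa.
For a solid shaft σ_b = 32M/(πd³) and τ = 16T/(πd³), so the von Mises stress is σ' = (16/πd³)·√(4M²+3T²).
√(4M²+3T²) = √(4×(4.800×10^6)² + 3×(8.340×10^6)²) = 1.734×10^7 N·mm.
d³ = 16×1.734×10^7/(π×444.5) = 198700 mm³.
d = 58.35 mm.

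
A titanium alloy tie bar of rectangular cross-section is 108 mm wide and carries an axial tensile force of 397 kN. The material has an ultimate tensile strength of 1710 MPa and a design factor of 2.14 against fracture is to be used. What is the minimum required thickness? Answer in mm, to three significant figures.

t = 4.60 mm

σ_allow = 1710/2.14 = 799.1 MPa.
Required area A = F/σ_allow = 397000/799.1 = 496.8 mm².
t = A/w = 496.8/108 = 4.600 mm.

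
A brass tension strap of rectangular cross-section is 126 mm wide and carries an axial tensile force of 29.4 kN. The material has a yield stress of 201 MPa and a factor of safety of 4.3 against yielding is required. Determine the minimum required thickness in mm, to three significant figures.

t = 4.99 mm

σ_allow = 201/4.3 = 46.74 MPa.
Required area A = F/σ_allow = 29400/46.74 = 629.0 mm².
t = A/w = 629.0/126 = 4.992 mm.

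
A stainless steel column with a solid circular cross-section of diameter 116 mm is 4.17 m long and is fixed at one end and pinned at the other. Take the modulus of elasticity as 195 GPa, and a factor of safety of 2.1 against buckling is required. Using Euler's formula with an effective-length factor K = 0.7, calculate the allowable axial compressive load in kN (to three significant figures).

I = πd⁴/64 = π×116⁴/64 = 8.888×10^6 mm⁴.
Effective length L_e = KL = 0.7×4.17 m = 2919 mm.
Euler critical load P_cr = π²EI/L_e² = π²×195000×8.888×10^6/2919² = 2.008×10^6 N.
P_allow = P_cr/n = 2.008×10^6/2.1 = 956000 N.

P_allow = 956 kN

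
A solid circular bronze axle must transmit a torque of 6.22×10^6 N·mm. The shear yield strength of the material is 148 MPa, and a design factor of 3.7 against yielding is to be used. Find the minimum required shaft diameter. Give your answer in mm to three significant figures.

d = 92.5 mm

Allowable shear stress τ_allow = 148/3.7 = 40.00 MPa.
For a solid shaft τ = 16T/(πd³), so d³ = 16T/(π τ_allow) = 16×6220000/(π×40.00) = 792000 mm³.
d = (792000)^(1/3) = 92.52 mm.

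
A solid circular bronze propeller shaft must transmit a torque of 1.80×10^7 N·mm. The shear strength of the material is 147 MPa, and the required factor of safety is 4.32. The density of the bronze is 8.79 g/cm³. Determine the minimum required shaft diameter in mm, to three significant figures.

d = 139 mm

Allowable shear stress τ_allow = 147/4.32 = 34.03 MPa.
For a solid shaft τ = 16T/(πd³), so d³ = 16T/(π τ_allow) = 16×1.8000×10^7/(π×34.03) = 2.694×10^6 mm³.
d = (2.694×10^6)^(1/3) = 139.1 mm.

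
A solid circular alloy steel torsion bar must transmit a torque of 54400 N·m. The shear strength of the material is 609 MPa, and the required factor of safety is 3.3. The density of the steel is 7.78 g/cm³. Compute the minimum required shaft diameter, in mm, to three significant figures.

d = 115 mm

Allowable shear stress τ_allow = 609/3.3 = 184.5 MPa.
For a solid shaft τ = 16T/(πd³), so d³ = 16T/(π τ_allow) = 16×5.4400×10^7/(π×184.5) = 1.501×10^6 mm³.
d = (1.501×10^6)^(1/3) = 114.5 mm.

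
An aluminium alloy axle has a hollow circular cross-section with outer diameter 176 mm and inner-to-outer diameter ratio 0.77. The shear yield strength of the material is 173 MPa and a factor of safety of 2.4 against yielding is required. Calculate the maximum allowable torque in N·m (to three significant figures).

T_allow = 50000 N·m

τ_allow = 173/2.4 = 72.08 MPa.
For a hollow shaft T_allow = τ_allow·πd_o³(1−k⁴)/16 with 1−k⁴ = 0.6485, so πd_o³(1−k⁴)/16 = 694200 mm³.
T_allow = 72.08×694200 = 5.004×10^7 N·mm = 50040 N·m.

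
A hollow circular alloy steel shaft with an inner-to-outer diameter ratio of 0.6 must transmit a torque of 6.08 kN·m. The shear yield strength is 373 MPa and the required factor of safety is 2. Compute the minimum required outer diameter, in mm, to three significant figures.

d_o = 57.6 mm

τ_allow = 373/2 = 186.5 MPa.
For a hollow shaft τ = 16T/[πd_o³(1−k⁴)] with k = 0.6, so 1−k⁴ = 0.8704.
d_o³ = 16T/[π τ_allow (1−k⁴)] = 16×6080000/(π×186.5×0.8704) = 190800 mm³.
d_o = 57.57 mm.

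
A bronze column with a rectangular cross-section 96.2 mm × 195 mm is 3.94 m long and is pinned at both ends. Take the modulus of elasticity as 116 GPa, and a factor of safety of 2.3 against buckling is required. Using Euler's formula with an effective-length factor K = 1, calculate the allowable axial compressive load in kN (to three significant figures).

P_allow = 464 kN

Buckling occurs about the weak axis: I_min = h·b³/12 = 195×96.2³/12 = 1.447×10^7 mm⁴ (b = 96.2 mm is the smaller dimension).
Effective length L_e = KL = 1×3.94 m = 3940 mm.
Euler critical load P_cr = π²EI/L_e² = π²×116000×1.447×10^7/3940² = 1.067×10^6 N.
P_allow = P_cr/n = 1.067×10^6/2.3 = 463900 N.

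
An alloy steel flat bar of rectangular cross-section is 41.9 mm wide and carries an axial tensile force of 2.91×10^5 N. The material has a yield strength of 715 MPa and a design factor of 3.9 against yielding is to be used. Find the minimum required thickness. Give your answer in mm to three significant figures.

t = 37.9 mm

σ_allow = 715/3.9 = 183.3 MPa.
Required area A = F/σ_allow = 291000/183.3 = 1587 mm².
t = A/w = 1587/41.9 = 37.88 mm.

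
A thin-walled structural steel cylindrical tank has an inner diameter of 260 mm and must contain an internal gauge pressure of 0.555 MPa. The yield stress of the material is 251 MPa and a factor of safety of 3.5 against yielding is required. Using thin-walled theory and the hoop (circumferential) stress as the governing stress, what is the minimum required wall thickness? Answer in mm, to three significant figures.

σ_allow = 251/3.5 = 71.71 MPa.
Hoop stress σ_h = pD/(2t), so t = pD/(2σ_allow) = 0.555×260/(2×71.71) = 1.006 mm.

t = 1.01 mm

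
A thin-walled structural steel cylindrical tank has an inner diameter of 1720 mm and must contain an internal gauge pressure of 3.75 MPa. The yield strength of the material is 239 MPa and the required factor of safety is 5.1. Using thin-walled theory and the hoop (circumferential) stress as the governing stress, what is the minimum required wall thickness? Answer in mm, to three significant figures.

σ_allow = 239/5.1 = 46.86 MPa.
Hoop stress σ_h = pD/(2t), so t = pD/(2σ_allow) = 3.75×1720/(2×46.86) = 68.82 mm.

t = 68.8 mm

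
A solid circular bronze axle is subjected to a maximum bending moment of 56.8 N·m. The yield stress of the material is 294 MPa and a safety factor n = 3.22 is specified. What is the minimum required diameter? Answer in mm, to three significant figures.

σ_allow = 294/3.22 = 91.30 MPa.
For a solid circular section σ = 32M/(πd³), so d³ = 32M/(π σ_allow) = 32×56800/(π×91.30) = 6337 mm³.
d = 18.50 mm.

d = 18.5 mm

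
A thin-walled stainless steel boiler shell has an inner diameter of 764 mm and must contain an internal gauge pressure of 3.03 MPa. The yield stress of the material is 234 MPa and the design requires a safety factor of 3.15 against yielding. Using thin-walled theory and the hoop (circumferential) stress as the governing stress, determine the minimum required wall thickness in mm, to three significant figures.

σ_allow = 234/3.15 = 74.29 MPa.
Hoop stress σ_h = pD/(2t), so t = pD/(2σ_allow) = 3.03×764/(2×74.29) = 15.58 mm.

t = 15.6 mm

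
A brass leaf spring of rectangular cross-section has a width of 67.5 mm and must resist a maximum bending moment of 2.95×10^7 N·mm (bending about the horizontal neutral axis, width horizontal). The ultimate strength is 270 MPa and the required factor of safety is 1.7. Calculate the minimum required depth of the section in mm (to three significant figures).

h = 128 mm

σ_allow = 270/1.7 = 158.8 MPa.
For a rectangular section σ = 6M/(bh²), so h² = 6M/(b σ_allow) = 6×2.9500×10^7/(67.5×158.8) = 16510 mm².
h = 128.5 mm.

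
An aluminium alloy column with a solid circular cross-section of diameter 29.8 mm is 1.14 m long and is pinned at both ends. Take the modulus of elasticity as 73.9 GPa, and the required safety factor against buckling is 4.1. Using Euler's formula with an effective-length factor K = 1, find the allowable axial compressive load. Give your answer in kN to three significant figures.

P_allow = 5.30 kN

I = πd⁴/64 = π×29.8⁴/64 = 38710 mm⁴.
Effective length L_e = KL = 1×1.14 m = 1140 mm.
Euler critical load P_cr = π²EI/L_e² = π²×73900×38710/1140² = 21730 N.
P_allow = P_cr/n = 21730/4.1 = 5299 N.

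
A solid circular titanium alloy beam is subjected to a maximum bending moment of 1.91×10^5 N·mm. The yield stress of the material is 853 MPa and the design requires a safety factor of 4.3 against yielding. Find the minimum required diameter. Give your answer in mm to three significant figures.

σ_allow = 853/4.3 = 198.4 MPa.
For a solid circular section σ = 32M/(πd³), so d³ = 32M/(π σ_allow) = 32×191000/(π×198.4) = 9807 mm³.
d = 21.41 mm.

d = 21.4 mm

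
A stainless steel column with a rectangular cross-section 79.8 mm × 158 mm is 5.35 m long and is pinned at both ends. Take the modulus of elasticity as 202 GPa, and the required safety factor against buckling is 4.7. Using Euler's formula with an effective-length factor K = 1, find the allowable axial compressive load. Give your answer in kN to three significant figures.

P_allow = 99.2 kN

Buckling occurs about the weak axis: I_min = h·b³/12 = 158×79.8³/12 = 6.691×10^6 mm⁴ (b = 79.8 mm is the smaller dimension).
Effective length L_e = KL = 1×5.35 m = 5350 mm.
Euler critical load P_cr = π²EI/L_e² = π²×202000×6.691×10^6/5350² = 466000 N.
P_allow = P_cr/n = 466000/4.7 = 99160 N.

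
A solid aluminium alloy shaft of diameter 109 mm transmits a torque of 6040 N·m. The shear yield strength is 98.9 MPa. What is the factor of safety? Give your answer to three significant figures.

τ = 16T/(πd³) = 16×6040000/(π×109³) = 23.75 MPa.
n = τ_limit/τ = 98.9/23.75 = 4.164.

n = 4.16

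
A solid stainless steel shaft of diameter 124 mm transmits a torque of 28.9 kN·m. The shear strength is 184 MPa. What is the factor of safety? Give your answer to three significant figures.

n = 2.38

τ = 16T/(πd³) = 16×2.8900×10^7/(π×124³) = 77.20 MPa.
n = τ_limit/τ = 184/77.20 = 2.383.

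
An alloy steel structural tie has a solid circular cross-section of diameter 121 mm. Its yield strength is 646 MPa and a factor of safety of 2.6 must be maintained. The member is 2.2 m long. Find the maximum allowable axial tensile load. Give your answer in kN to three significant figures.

F_allow = 2860 kN

σ_allow = 646/2.6 = 248.5 MPa.
A = πd²/4 = π×121²/4 = 11500 mm².
F_allow = σ_allow × A = 248.5×11500 = 2.857×10^6 N.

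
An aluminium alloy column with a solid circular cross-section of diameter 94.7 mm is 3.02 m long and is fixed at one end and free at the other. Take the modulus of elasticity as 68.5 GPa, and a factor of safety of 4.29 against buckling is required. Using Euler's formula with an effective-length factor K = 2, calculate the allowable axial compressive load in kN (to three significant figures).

P_allow = 17.1 kN

I = πd⁴/64 = π×94.7⁴/64 = 3.948×10^6 mm⁴.
Effective length L_e = KL = 2×3.02 m = 6040 mm.
Euler critical load P_cr = π²EI/L_e² = π²×68500×3.948×10^6/6040² = 73160 N.
P_allow = P_cr/n = 73160/4.29 = 17050 N.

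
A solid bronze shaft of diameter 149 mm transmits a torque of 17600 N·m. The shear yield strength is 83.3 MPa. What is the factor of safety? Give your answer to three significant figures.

τ = 16T/(πd³) = 16×1.7600×10^7/(π×149³) = 27.10 MPa.
n = τ_limit/τ = 83.3/27.10 = 3.074.

n = 3.07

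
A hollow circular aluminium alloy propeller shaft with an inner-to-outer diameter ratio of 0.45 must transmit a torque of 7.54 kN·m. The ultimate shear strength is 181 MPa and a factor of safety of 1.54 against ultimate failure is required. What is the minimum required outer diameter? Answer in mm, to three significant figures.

τ_allow = 181/1.54 = 117.5 MPa.
For a hollow shaft τ = 16T/[πd_o³(1−k⁴)] with k = 0.45, so 1−k⁴ = 0.9590.
d_o³ = 16T/[π τ_allow (1−k⁴)] = 16×7540000/(π×117.5×0.9590) = 340700 mm³.
d_o = 69.84 mm.

d_o = 69.8 mm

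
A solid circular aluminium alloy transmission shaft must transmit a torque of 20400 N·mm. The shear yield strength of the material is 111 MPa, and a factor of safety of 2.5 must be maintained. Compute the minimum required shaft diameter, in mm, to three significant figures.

d = 13.3 mm

Allowable shear stress τ_allow = 111/2.5 = 44.40 MPa.
For a solid shaft τ = 16T/(πd³), so d³ = 16T/(π τ_allow) = 16×20400/(π×44.40) = 2340 mm³.
d = (2340)^(1/3) = 13.28 mm.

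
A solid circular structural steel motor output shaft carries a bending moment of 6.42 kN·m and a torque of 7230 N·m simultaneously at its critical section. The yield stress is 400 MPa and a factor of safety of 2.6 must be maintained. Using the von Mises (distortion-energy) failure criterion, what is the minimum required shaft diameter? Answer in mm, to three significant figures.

σ_allow = σ_y/n = 400/2.6 = 153.8 MPa.
For a solid shaft σ_b = 32M/(πd³) and τ = 16T/(πd³), so the von Mises stress is σ' = (16/πd³)·√(4M²+3T²).
√(4M²+3T²) = √(4×(6.420×10^6)² + 3×(7.230×10^6)²) = 1.794×10^7 N·mm.
d³ = 16×1.794×10^7/(π×153.8) = 593700 mm³.
d = 84.05 mm.

d = 84.0 mm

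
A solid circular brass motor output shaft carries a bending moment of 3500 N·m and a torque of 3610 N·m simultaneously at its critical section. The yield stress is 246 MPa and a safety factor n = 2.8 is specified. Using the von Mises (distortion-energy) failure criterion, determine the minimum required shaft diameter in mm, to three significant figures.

σ_allow = σ_y/n = 246/2.8 = 87.86 MPa.
For a solid shaft σ_b = 32M/(πd³) and τ = 16T/(πd³), so the von Mises stress is σ' = (16/πd³)·√(4M²+3T²).
√(4M²+3T²) = √(4×(3.500×10^6)² + 3×(3.610×10^6)²) = 9.386×10^6 N·mm.
d³ = 16×9.386×10^6/(π×87.86) = 544100 mm³.
d = 81.64 mm.

d = 81.6 mm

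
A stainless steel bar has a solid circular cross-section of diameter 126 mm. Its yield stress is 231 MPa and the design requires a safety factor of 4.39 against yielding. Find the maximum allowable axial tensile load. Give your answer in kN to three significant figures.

F_allow = 656 kN

σ_allow = 231/4.39 = 52.62 MPa.
A = πd²/4 = π×126²/4 = 12470 mm².
F_allow = σ_allow × A = 52.62×12470 = 656100 N.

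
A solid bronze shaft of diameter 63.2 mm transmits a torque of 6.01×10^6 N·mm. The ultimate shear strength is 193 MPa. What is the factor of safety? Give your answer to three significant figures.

n = 1.59

τ = 16T/(πd³) = 16×6010000/(π×63.2³) = 121.3 MPa.
n = τ_limit/τ = 193/121.3 = 1.592.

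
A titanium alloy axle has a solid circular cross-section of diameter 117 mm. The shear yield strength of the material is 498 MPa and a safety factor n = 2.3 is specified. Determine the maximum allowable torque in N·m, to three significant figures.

T_allow = 68100 N·m

τ_allow = 498/2.3 = 216.5 MPa.
For a solid shaft T_allow = τ_allow·πd³/16; πd³/16 = π×117³/16 = 314500 mm³.
T_allow = 216.5×314500 = 6.809×10^7 N·mm = 68090 N·m.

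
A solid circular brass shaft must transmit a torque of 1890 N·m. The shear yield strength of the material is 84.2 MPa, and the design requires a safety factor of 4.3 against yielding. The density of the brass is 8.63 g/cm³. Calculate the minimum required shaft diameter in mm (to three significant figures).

Allowable shear stress τ_allow = 84.2/4.3 = 19.58 MPa.
For a solid shaft τ = 16T/(πd³), so d³ = 16T/(π τ_allow) = 16×1890000/(π×19.58) = 491600 mm³.
d = (491600)^(1/3) = 78.92 mm.

d = 78.9 mm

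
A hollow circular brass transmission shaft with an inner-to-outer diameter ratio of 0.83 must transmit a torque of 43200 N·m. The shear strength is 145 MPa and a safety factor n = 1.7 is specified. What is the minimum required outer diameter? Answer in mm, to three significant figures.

d_o = 170 mm

τ_allow = 145/1.7 = 85.29 MPa.
For a hollow shaft τ = 16T/[πd_o³(1−k⁴)] with k = 0.83, so 1−k⁴ = 0.5254.
d_o³ = 16T/[π τ_allow (1−k⁴)] = 16×4.3200×10^7/(π×85.29×0.5254) = 4.909×10^6 mm³.
d_o = 170.0 mm.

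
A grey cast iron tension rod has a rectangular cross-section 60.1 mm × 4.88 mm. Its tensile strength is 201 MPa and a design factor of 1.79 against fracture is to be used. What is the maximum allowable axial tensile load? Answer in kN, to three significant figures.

F_allow = 32.9 kN

σ_allow = 201/1.79 = 112.3 MPa.
A = 60.1×4.88 = 293.3 mm².
F_allow = σ_allow × A = 112.3×293.3 = 32930 N.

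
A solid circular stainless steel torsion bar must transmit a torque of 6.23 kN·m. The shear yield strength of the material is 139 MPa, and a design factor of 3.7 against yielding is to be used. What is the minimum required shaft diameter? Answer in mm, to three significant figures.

d = 94.5 mm

Allowable shear stress τ_allow = 139/3.7 = 37.57 MPa.
For a solid shaft τ = 16T/(πd³), so d³ = 16T/(π τ_allow) = 16×6230000/(π×37.57) = 844600 mm³.
d = (844600)^(1/3) = 94.53 mm.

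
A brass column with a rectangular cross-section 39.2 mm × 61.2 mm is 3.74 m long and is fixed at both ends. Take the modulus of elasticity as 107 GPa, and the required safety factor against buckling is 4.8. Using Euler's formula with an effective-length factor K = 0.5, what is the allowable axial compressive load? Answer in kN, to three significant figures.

Buckling occurs about the weak axis: I_min = h·b³/12 = 61.2×39.2³/12 = 307200 mm⁴ (b = 39.2 mm is the smaller dimension).
Effective length L_e = KL = 0.5×3.74 m = 1870 mm.
Euler critical load P_cr = π²EI/L_e² = π²×107000×307200/1870² = 92770 N.
P_allow = P_cr/n = 92770/4.8 = 19330 N.

P_allow = 19.3 kN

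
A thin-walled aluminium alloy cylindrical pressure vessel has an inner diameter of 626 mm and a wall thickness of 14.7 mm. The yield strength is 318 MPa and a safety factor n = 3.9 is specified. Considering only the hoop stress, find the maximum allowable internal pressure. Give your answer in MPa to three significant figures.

p_allow = 3.83 MPa

σ_allow = 318/3.9 = 81.54 MPa.
σ_h = pD/(2t) → p_allow = 2σ_allow t/D = 2×81.54×14.7/626 = 3.829 MPa.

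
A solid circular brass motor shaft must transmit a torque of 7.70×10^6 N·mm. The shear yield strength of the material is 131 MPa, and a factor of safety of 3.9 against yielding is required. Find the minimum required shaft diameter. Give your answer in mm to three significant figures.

d = 105 mm

Allowable shear stress τ_allow = 131/3.9 = 33.59 MPa.
For a solid shaft τ = 16T/(πd³), so d³ = 16T/(π τ_allow) = 16×7700000/(π×33.59) = 1.167×10^6 mm³.
d = (1.167×10^6)^(1/3) = 105.3 mm.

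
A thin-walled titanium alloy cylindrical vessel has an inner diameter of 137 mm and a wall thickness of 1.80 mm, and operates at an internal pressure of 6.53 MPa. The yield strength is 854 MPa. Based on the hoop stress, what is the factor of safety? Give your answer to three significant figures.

n = 3.44

σ_h = pD/(2t) = 6.53×137/(2×1.80) = 248.5 MPa.
n = 854/248.5 = 3.437.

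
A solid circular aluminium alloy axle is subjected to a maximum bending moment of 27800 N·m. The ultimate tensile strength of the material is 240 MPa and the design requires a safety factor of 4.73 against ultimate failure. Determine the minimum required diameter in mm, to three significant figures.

σ_allow = 240/4.73 = 50.74 MPa.
For a solid circular section σ = 32M/(πd³), so d³ = 32M/(π σ_allow) = 32×2.7800×10^7/(π×50.74) = 5.581×10^6 mm³.
d = 177.4 mm.

d = 177 mm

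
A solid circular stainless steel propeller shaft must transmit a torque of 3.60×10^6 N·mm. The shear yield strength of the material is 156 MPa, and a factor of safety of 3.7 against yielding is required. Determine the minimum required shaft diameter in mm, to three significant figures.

Allowable shear stress τ_allow = 156/3.7 = 42.16 MPa.
For a solid shaft τ = 16T/(πd³), so d³ = 16T/(π τ_allow) = 16×3600000/(π×42.16) = 434900 mm³.
d = (434900)^(1/3) = 75.76 mm.

d = 75.8 mm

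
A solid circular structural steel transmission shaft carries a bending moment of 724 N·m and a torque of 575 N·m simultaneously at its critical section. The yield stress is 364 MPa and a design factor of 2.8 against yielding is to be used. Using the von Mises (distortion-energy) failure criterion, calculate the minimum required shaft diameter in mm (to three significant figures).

σ_allow = σ_y/n = 364/2.8 = 130.0 MPa.
For a solid shaft σ_b = 32M/(πd³) and τ = 16T/(πd³), so the von Mises stress is σ' = (16/πd³)·√(4M²+3T²).
√(4M²+3T²) = √(4×(724000)² + 3×(575000)²) = 1.757×10^6 N·mm.
d³ = 16×1.757×10^6/(π×130.0) = 68850 mm³.
d = 40.99 mm.

d = 41.0 mm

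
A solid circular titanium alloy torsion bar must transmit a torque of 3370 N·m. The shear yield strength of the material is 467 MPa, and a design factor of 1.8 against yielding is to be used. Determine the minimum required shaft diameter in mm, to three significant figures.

d = 40.4 mm

Allowable shear stress τ_allow = 467/1.8 = 259.4 MPa.
For a solid shaft τ = 16T/(πd³), so d³ = 16T/(π τ_allow) = 16×3370000/(π×259.4) = 66150 mm³.
d = (66150)^(1/3) = 40.44 mm.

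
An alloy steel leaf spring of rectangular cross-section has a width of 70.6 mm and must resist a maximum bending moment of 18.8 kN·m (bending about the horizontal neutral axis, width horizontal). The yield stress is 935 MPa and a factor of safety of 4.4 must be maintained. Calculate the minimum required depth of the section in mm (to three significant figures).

σ_allow = 935/4.4 = 212.5 MPa.
For a rectangular section σ = 6M/(bh²), so h² = 6M/(b σ_allow) = 6×1.8800×10^7/(70.6×212.5) = 7519 mm².
h = 86.71 mm.

h = 86.7 mm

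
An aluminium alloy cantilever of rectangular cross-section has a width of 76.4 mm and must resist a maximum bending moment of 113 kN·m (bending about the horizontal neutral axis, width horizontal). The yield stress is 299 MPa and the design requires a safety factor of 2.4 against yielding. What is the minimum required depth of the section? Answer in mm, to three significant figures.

h = 267 mm

σ_allow = 299/2.4 = 124.6 MPa.
For a rectangular section σ = 6M/(bh²), so h² = 6M/(b σ_allow) = 6×1.1300×10^8/(76.4×124.6) = 71230 mm².
h = 266.9 mm.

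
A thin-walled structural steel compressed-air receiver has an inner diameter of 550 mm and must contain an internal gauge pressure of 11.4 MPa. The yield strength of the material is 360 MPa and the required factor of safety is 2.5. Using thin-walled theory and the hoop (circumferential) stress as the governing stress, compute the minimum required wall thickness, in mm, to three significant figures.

t = 21.8 mm

σ_allow = 360/2.5 = 144.0 MPa.
Hoop stress σ_h = pD/(2t), so t = pD/(2σ_allow) = 11.4×550/(2×144.0) = 21.77 mm.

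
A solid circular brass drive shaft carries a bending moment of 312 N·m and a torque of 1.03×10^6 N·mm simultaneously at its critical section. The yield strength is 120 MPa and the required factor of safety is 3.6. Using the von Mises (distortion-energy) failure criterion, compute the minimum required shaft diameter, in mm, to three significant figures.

d = 66.1 mm

σ_allow = σ_y/n = 120/3.6 = 33.33 MPa.
For a solid shaft σ_b = 32M/(πd³) and τ = 16T/(πd³), so the von Mises stress is σ' = (16/πd³)·√(4M²+3T²).
√(4M²+3T²) = √(4×(312000)² + 3×(1.030×10^6)²) = 1.890×10^6 N·mm.
d³ = 16×1.890×10^6/(π×33.33) = 288800 mm³.
d = 66.10 mm.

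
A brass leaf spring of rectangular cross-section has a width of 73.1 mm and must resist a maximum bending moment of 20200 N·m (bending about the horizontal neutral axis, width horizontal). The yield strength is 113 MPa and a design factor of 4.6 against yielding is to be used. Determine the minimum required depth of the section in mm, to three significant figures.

σ_allow = 113/4.6 = 24.57 MPa.
For a rectangular section σ = 6M/(bh²), so h² = 6M/(b σ_allow) = 6×2.0200×10^7/(73.1×24.57) = 67490 mm².
h = 259.8 mm.

h = 260 mm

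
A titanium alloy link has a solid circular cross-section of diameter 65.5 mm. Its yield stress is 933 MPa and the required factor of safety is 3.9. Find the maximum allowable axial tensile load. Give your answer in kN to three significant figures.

σ_allow = 933/3.9 = 239.2 MPa.
A = πd²/4 = π×65.5²/4 = 3370 mm².
F_allow = σ_allow × A = 239.2×3370 = 806100 N.

F_allow = 806 kN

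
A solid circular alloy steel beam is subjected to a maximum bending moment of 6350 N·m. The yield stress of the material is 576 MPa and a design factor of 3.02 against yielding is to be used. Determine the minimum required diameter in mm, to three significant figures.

σ_allow = 576/3.02 = 190.7 MPa.
For a solid circular section σ = 32M/(πd³), so d³ = 32M/(π σ_allow) = 32×6350000/(π×190.7) = 339100 mm³.
d = 69.74 mm.

d = 69.7 mm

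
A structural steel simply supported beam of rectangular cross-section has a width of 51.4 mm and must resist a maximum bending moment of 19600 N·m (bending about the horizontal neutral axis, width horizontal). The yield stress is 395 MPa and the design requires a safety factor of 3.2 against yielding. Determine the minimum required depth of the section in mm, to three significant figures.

σ_allow = 395/3.2 = 123.4 MPa.
For a rectangular section σ = 6M/(bh²), so h² = 6M/(b σ_allow) = 6×1.9600×10^7/(51.4×123.4) = 18540 mm².
h = 136.1 mm.

h = 136 mm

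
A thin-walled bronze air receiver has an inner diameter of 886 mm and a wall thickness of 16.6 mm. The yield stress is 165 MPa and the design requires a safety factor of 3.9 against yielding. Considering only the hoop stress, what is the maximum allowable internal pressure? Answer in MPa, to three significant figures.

p_allow = 1.59 MPa

σ_allow = 165/3.9 = 42.31 MPa.
σ_h = pD/(2t) → p_allow = 2σ_allow t/D = 2×42.31×16.6/886 = 1.585 MPa.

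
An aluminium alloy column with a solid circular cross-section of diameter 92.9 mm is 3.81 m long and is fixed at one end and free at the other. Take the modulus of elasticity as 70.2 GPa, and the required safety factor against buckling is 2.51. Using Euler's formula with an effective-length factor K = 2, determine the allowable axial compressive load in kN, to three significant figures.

P_allow = 17.4 kN

I = πd⁴/64 = π×92.9⁴/64 = 3.656×10^6 mm⁴.
Effective length L_e = KL = 2×3.81 m = 7620 mm.
Euler critical load P_cr = π²EI/L_e² = π²×70200×3.656×10^6/7620² = 43630 N.
P_allow = P_cr/n = 43630/2.51 = 17380 N.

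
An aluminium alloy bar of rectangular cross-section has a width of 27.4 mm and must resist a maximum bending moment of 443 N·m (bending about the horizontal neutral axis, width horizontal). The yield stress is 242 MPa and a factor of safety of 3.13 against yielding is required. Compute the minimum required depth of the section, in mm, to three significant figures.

σ_allow = 242/3.13 = 77.32 MPa.
For a rectangular section σ = 6M/(bh²), so h² = 6M/(b σ_allow) = 6×443000/(27.4×77.32) = 1255 mm².
h = 35.42 mm.

h = 35.4 mm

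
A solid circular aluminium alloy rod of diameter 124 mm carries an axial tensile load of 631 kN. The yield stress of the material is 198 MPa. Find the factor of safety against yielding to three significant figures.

n = 3.79

A = πd²/4 = 12080 mm².
σ = F/A = 631000/12080 = 52.25 MPa.
n = 198/52.25 = 3.789.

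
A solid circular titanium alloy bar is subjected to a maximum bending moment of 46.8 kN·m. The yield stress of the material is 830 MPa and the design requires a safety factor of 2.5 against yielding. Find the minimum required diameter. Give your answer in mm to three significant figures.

σ_allow = 830/2.5 = 332.0 MPa.
For a solid circular section σ = 32M/(πd³), so d³ = 32M/(π σ_allow) = 32×4.6800×10^7/(π×332.0) = 1.436×10^6 mm³.
d = 112.8 mm.

d = 113 mm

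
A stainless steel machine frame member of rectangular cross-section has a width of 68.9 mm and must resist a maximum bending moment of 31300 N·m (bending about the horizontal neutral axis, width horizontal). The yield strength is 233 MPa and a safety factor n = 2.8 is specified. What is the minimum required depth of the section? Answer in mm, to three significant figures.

h = 181 mm

σ_allow = 233/2.8 = 83.21 MPa.
For a rectangular section σ = 6M/(bh²), so h² = 6M/(b σ_allow) = 6×3.1300×10^7/(68.9×83.21) = 32760 mm².
h = 181.0 mm.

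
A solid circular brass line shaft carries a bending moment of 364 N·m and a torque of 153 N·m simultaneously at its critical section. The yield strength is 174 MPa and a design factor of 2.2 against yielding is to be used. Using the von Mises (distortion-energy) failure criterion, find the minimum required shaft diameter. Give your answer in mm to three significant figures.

σ_allow = σ_y/n = 174/2.2 = 79.09 MPa.
For a solid shaft σ_b = 32M/(πd³) and τ = 16T/(πd³), so the von Mises stress is σ' = (16/πd³)·√(4M²+3T²).
√(4M²+3T²) = √(4×(364000)² + 3×(153000)²) = 774700 N·mm.
d³ = 16×774700/(π×79.09) = 49890 mm³.
d = 36.81 mm.

d = 36.8 mm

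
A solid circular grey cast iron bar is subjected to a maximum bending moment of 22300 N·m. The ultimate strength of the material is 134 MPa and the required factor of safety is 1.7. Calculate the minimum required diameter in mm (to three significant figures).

d = 142 mm

σ_allow = 134/1.7 = 78.82 MPa.
For a solid circular section σ = 32M/(πd³), so d³ = 32M/(π σ_allow) = 32×2.2300×10^7/(π×78.82) = 2.882×10^6 mm³.
d = 142.3 mm.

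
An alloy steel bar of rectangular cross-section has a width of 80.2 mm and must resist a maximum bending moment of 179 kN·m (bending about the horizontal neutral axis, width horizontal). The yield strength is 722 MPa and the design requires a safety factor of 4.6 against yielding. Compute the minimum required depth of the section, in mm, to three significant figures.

σ_allow = 722/4.6 = 157.0 MPa.
For a rectangular section σ = 6M/(bh²), so h² = 6M/(b σ_allow) = 6×1.7900×10^8/(80.2×157.0) = 85320 mm².
h = 292.1 mm.

h = 292 mm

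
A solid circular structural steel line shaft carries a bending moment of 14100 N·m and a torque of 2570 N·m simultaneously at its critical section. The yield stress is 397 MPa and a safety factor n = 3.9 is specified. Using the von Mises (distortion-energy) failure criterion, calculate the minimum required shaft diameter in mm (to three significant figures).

d = 113 mm

σ_allow = σ_y/n = 397/3.9 = 101.8 MPa.
For a solid shaft σ_b = 32M/(πd³) and τ = 16T/(πd³), so the von Mises stress is σ' = (16/πd³)·√(4M²+3T²).
√(4M²+3T²) = √(4×(1.410×10^7)² + 3×(2.570×10^6)²) = 2.855×10^7 N·mm.
d³ = 16×2.855×10^7/(π×101.8) = 1.428×10^6 mm³.
d = 112.6 mm.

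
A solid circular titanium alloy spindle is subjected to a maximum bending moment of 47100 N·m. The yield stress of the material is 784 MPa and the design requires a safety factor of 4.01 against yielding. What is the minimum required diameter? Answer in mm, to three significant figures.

d = 135 mm

σ_allow = 784/4.01 = 195.5 MPa.
For a solid circular section σ = 32M/(πd³), so d³ = 32M/(π σ_allow) = 32×4.7100×10^7/(π×195.5) = 2.454×10^6 mm³.
d = 134.9 mm.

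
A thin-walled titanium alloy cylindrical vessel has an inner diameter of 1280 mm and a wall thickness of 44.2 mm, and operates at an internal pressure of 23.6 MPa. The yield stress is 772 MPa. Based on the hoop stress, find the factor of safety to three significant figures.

n = 2.26

σ_h = pD/(2t) = 23.6×1280/(2×44.2) = 341.7 MPa.
n = 772/341.7 = 2.259.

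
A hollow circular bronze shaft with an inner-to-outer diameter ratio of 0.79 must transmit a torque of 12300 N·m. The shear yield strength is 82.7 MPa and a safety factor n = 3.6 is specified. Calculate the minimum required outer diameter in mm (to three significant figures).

d_o = 165 mm

τ_allow = 82.7/3.6 = 22.97 MPa.
For a hollow shaft τ = 16T/[πd_o³(1−k⁴)] with k = 0.79, so 1−k⁴ = 0.6105.
d_o³ = 16T/[π τ_allow (1−k⁴)] = 16×1.2300×10^7/(π×22.97×0.6105) = 4.467×10^6 mm³.
d_o = 164.7 mm.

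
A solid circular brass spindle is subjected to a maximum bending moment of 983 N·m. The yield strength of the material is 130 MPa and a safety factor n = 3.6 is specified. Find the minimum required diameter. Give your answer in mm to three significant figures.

d = 65.2 mm

σ_allow = 130/3.6 = 36.11 MPa.
For a solid circular section σ = 32M/(πd³), so d³ = 32M/(π σ_allow) = 32×983000/(π×36.11) = 277300 mm³.
d = 65.21 mm.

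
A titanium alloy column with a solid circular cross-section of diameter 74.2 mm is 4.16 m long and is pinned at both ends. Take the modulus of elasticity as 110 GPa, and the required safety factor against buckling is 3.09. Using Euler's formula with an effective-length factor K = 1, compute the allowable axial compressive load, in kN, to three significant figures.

P_allow = 30.2 kN

I = πd⁴/64 = π×74.2⁴/64 = 1.488×10^6 mm⁴.
Effective length L_e = KL = 1×4.16 m = 4160 mm.
Euler critical load P_cr = π²EI/L_e² = π²×110000×1.488×10^6/4160² = 93350 N.
P_allow = P_cr/n = 93350/3.09 = 30210 N.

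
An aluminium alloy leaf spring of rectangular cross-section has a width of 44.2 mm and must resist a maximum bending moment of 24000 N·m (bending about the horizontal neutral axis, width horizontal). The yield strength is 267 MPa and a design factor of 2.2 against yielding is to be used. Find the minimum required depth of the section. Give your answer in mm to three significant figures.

σ_allow = 267/2.2 = 121.4 MPa.
For a rectangular section σ = 6M/(bh²), so h² = 6M/(b σ_allow) = 6×2.4000×10^7/(44.2×121.4) = 26840 mm².
h = 163.8 mm.

h = 164 mm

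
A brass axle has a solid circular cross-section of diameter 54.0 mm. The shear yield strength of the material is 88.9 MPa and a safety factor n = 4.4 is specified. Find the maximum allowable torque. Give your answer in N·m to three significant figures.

T_allow = 625 N·m

τ_allow = 88.9/4.4 = 20.20 MPa.
For a solid shaft T_allow = τ_allow·πd³/16; πd³/16 = π×54.0³/16 = 30920 mm³.
T_allow = 20.20×30920 = 624700 N·mm = 624.7 N·m.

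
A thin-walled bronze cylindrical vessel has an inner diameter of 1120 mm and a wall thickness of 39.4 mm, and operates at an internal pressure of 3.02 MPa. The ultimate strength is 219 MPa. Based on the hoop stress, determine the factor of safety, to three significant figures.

σ_h = pD/(2t) = 3.02×1120/(2×39.4) = 42.92 MPa.
n = 219/42.92 = 5.102.

n = 5.10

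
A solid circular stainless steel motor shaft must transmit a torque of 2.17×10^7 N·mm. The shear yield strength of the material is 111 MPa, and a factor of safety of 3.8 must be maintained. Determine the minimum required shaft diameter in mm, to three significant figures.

Allowable shear stress τ_allow = 111/3.8 = 29.21 MPa.
For a solid shaft τ = 16T/(πd³), so d³ = 16T/(π τ_allow) = 16×2.1700×10^7/(π×29.21) = 3.783×10^6 mm³.
d = (3.783×10^6)^(1/3) = 155.8 mm.

d = 156 mm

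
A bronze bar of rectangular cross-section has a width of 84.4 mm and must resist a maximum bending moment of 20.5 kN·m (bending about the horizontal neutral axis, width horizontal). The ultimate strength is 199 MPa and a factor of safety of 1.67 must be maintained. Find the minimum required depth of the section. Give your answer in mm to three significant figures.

σ_allow = 199/1.67 = 119.2 MPa.
For a rectangular section σ = 6M/(bh²), so h² = 6M/(b σ_allow) = 6×2.0500×10^7/(84.4×119.2) = 12230 mm².
h = 110.6 mm.

h = 111 mm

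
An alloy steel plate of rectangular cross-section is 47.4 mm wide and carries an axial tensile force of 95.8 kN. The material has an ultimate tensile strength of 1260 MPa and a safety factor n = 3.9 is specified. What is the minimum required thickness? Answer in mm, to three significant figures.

t = 6.26 mm

σ_allow = 1260/3.9 = 323.1 MPa.
Required area A = F/σ_allow = 95800/323.1 = 296.5 mm².
t = A/w = 296.5/47.4 = 6.256 mm.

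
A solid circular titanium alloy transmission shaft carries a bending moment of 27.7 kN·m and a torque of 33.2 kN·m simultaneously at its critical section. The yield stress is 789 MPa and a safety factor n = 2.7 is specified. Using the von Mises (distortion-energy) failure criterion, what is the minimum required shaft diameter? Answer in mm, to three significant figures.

d = 112 mm

σ_allow = σ_y/n = 789/2.7 = 292.2 MPa.
For a solid shaft σ_b = 32M/(πd³) and τ = 16T/(πd³), so the von Mises stress is σ' = (16/πd³)·√(4M²+3T²).
√(4M²+3T²) = √(4×(2.770×10^7)² + 3×(3.320×10^7)²) = 7.985×10^7 N·mm.
d³ = 16×7.985×10^7/(π×292.2) = 1.392×10^6 mm³.
d = 111.6 mm.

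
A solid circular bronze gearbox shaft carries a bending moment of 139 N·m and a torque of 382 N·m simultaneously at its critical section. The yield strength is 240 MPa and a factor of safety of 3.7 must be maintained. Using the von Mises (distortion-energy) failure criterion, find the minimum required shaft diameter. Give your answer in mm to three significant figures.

σ_allow = σ_y/n = 240/3.7 = 64.86 MPa.
For a solid shaft σ_b = 32M/(πd³) and τ = 16T/(πd³), so the von Mises stress is σ' = (16/πd³)·√(4M²+3T²).
√(4M²+3T²) = √(4×(139000)² + 3×(382000)²) = 717700 N·mm.
d³ = 16×717700/(π×64.86) = 56350 mm³.
d = 38.34 mm.

d = 38.3 mm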